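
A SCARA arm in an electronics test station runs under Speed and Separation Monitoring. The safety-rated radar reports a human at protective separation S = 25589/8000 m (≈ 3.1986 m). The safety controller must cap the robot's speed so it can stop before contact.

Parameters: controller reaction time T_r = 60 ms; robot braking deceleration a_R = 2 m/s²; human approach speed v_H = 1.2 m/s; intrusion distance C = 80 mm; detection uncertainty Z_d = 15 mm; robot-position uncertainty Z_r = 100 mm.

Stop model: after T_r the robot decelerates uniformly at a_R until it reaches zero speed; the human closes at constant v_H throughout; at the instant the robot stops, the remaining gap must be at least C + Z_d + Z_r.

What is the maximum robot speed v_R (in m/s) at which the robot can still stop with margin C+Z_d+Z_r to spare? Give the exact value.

v_R_max = 47/20 m/s = 2.3500 m/s

quadratic (1/4)·v² + (33/50)·v + (-23453/8000) = 0
  disc = (33/50)² − 4·(1/4)·(-23453/8000) = 134689/40000 ; √disc = 367/200
  v_R = (−(33/50) + 367/200) / (2·(1/4)) = 47/20 m/s
check:
stop time T_s = (47/20)/2 = 1.1750 s
robot in T_r: 2.3500·0.0600 = 0.1410 m
robot covers 2.3500·1.1750 − ½·2.0000·1.1750² = 1.3806 m while stopping
human closes 1.2000·1.2350 = 1.4820 m
C+Z_d+Z_r = 0.0800+0.0150+0.1000 = 0.1950 m
sum ≈ 0.1410+1.3806+1.4820+0.1950 ≈ 3.1986 m = S ✓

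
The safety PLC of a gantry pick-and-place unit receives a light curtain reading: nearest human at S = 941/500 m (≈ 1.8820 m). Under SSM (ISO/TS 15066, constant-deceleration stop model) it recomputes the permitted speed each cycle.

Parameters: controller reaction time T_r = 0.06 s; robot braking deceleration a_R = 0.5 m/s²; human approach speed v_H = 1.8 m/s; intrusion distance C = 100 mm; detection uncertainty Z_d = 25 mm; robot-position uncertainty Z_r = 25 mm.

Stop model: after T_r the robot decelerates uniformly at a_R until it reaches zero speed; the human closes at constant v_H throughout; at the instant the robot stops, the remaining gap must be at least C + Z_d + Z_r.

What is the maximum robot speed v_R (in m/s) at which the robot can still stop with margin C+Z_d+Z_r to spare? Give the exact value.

v_R_max = 2/5 m/s = 0.4000 m/s

quadratic (1)·v² + (183/50)·v + (-203/125) = 0
  disc = (183/50)² − 4·(1)·(-203/125) = 49729/2500 ; √disc = 223/50
  v_R = (−(183/50) + 223/50) / (2·(1)) = 2/5 m/s
check:
T_s = v_R/a_R = (2/5)/(1/2) = 0.8000 s
robot in T_r: 0.4000·0.0600 = 0.0240 m
braking distance = 0.4000²/(2·0.5000) = 0.1600 m
person approaches 1.8000·(0.0600+0.8000) = 1.5480 m
C+Z_d+Z_r = 0.1000+0.0250+0.0250 = 0.1500 m
sum ≈ 0.0240+0.1600+1.5480+0.1500 ≈ 1.8820 m = S ✓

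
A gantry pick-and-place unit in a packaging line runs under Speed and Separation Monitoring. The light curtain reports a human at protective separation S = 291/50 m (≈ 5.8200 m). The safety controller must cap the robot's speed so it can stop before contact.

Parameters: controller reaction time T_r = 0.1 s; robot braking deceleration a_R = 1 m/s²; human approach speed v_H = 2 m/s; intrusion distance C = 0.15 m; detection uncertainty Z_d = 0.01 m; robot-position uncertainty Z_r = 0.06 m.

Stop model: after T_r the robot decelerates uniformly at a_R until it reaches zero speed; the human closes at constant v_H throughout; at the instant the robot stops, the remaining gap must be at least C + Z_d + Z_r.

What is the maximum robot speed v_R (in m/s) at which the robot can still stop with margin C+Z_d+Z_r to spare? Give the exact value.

collect terms ⇒ (1/2)·v_R² + (21/10)·v_R + (-27/5) = 0
  disc = (21/10)² − 4·(1/2)·(-27/5) = 1521/100 ; √disc = 39/10
  v_R = (−(21/10) + 39/10) / (2·(1/2)) = 9/5 m/s
check:
stop time T_s = (9/5)/1 = 1.8000 s
reaction-phase robot travel = 1.8000·0.1000 = 0.1800 m
braking distance = 1.8000²/(2·1.0000) = 1.6200 m
person approaches 2.0000·(0.1000+1.8000) = 3.8000 m
margins: 0.1500+0.0100+0.0600 = 0.2200 m
sum ≈ 0.1800+1.6200+3.8000+0.2200 ≈ 5.8200 m = S ✓

v_R_max = 9/5 m/s = 1.8000 m/s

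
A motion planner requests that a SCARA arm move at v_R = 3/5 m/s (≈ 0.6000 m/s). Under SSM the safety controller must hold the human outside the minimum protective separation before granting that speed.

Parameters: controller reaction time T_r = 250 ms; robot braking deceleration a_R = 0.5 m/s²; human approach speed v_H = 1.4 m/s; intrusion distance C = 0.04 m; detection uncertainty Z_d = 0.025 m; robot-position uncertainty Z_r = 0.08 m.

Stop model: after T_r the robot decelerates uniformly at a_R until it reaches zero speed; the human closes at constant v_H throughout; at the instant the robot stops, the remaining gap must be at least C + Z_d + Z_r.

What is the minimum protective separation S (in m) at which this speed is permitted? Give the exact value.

S_min = 537/200 m = 2.6850 m

T_s = v_R/a_R = (3/5)/(1/2) = 1.2000 s
reaction-phase robot travel = 0.6000·0.2500 = 0.1500 m
robot under decel: 0.6000²/(2·0.5000) = 0.3600 m
person approaches 1.4000·(0.2500+1.2000) = 2.0300 m
C+Z_d+Z_r = 0.0400+0.0250+0.0800 = 0.1450 m
S_min ≈ 0.1500+0.3600+2.0300+0.1450  ⇒  S_min = 537/200 m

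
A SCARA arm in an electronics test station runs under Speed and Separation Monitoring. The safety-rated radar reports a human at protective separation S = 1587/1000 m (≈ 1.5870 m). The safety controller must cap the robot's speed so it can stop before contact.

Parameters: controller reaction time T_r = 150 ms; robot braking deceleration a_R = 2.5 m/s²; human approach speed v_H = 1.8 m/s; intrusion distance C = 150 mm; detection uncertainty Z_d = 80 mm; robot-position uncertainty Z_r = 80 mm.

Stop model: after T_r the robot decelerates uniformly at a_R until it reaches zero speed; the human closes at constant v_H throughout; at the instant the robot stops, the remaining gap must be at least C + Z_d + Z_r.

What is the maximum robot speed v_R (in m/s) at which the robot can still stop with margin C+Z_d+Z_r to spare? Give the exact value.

v_R_max = 19/20 m/s = 0.9500 m/s

at the boundary: (1/5)·v² + (87/100)·v + (-1007/1000) = 0
  disc = (87/100)² − 4·(1/5)·(-1007/1000) = 25/16 ; √disc = 5/4
  v_R = (−(87/100) + 5/4) / (2·(1/5)) = 19/20 m/s
check:
stop time T_s = (19/20)/(5/2) = 0.3800 s
robot covers v_R·T_r = 0.9500·0.1500 = 0.1425 m before braking
robot under decel: 0.9500²/(2·2.5000) = 0.1805 m
human over T_r+T_s: 1.8000·(0.1500+0.3800) = 0.9540 m
C+Z_d+Z_r = 0.1500+0.0800+0.0800 = 0.3100 m
sum ≈ 0.1425+0.1805+0.9540+0.3100 ≈ 1.5870 m = S ✓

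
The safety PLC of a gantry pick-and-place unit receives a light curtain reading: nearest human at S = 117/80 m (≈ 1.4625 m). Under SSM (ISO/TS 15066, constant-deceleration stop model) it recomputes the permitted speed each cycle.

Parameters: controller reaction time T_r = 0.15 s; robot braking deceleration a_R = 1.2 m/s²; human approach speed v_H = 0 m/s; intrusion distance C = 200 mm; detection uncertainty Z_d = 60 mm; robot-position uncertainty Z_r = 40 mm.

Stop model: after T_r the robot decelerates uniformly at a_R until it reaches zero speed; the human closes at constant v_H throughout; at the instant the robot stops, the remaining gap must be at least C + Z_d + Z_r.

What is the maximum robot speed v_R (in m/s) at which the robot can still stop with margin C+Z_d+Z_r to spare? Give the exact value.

v_R_max = 3/2 m/s = 1.5000 m/s

quadratic (5/12)·v² + (3/20)·v + (-93/80) = 0
  disc = (3/20)² − 4·(5/12)·(-93/80) = 49/25 ; √disc = 7/5
  v_R = (−(3/20) + 7/5) / (2·(5/12)) = 3/2 m/s
check:
stop time T_s = (3/2)/(6/5) = 1.2500 s
robot covers v_R·T_r = 1.5000·0.1500 = 0.2250 m before braking
robot under decel: 1.5000²/(2·1.2000) = 0.9375 m
human closes 0.0000·1.4000 = 0.0000 m
margins: 0.2000+0.0600+0.0400 = 0.3000 m
sum ≈ 0.2250+0.9375+0.0000+0.3000 ≈ 1.4625 m = S ✓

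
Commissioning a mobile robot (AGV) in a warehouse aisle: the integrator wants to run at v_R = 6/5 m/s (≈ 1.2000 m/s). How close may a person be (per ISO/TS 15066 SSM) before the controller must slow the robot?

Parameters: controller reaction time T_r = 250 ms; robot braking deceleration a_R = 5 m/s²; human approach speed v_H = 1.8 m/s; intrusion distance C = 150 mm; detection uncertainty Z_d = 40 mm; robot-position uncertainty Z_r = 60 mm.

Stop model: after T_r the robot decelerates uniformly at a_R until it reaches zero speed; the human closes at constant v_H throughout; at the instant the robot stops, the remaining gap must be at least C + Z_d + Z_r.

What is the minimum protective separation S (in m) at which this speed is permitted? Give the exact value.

stop time T_s = (6/5)/5 = 0.2400 s
robot covers v_R·T_r = 1.2000·0.2500 = 0.3000 m before braking
robot covers 1.2000·0.2400 − ½·5.0000·0.2400² = 0.1440 m while stopping
person approaches 1.8000·(0.2500+0.2400) = 0.8820 m
C+Z_d+Z_r = 0.1500+0.0400+0.0600 = 0.2500 m
S_min ≈ 0.3000+0.1440+0.8820+0.2500  ⇒  S_min = 197/125 m

S_min = 197/125 m = 1.5760 m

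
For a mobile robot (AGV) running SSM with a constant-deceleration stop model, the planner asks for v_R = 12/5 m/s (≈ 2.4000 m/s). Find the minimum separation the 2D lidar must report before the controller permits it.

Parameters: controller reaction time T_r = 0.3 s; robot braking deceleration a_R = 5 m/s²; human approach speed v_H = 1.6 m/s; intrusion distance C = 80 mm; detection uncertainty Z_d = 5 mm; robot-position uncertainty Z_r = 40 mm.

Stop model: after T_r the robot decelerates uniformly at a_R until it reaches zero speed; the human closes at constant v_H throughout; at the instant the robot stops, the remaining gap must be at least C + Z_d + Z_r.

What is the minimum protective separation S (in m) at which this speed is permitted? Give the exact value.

braking lasts T_s = (12/5)/5 = 0.4800 s
robot covers v_R·T_r = 2.4000·0.3000 = 0.7200 m before braking
robot covers 2.4000·0.4800 − ½·5.0000·0.4800² = 0.5760 m while stopping
human closes 1.6000·0.7800 = 1.2480 m
margins: 0.0800+0.0050+0.0400 = 0.1250 m
S_min ≈ 0.7200+0.5760+1.2480+0.1250  ⇒  S_min = 2669/1000 m

S_min = 2669/1000 m = 2.6690 m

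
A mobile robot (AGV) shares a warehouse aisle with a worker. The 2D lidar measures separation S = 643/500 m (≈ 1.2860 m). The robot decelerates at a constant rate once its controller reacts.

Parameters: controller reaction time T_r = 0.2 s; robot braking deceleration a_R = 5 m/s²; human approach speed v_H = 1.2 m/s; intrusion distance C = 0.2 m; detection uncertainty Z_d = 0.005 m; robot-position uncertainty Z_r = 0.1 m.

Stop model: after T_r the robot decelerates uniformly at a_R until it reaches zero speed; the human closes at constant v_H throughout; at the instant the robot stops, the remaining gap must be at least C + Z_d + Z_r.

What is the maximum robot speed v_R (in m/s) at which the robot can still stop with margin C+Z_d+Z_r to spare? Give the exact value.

collect terms ⇒ (1/10)·v_R² + (11/25)·v_R + (-741/1000) = 0
  disc = (11/25)² − 4·(1/10)·(-741/1000) = 49/100 ; √disc = 7/10
  v_R = (−(11/25) + 7/10) / (2·(1/10)) = 13/10 m/s
check:
stop time T_s = (13/10)/5 = 0.2600 s
robot covers v_R·T_r = 1.3000·0.2000 = 0.2600 m before braking
robot under decel: 1.3000²/(2·5.0000) = 0.1690 m
human closes 1.2000·0.4600 = 0.5520 m
margins: 0.2000+0.0050+0.1000 = 0.3050 m
sum ≈ 0.2600+0.1690+0.5520+0.3050 ≈ 1.2860 m = S ✓

v_R_max = 13/10 m/s = 1.3000 m/s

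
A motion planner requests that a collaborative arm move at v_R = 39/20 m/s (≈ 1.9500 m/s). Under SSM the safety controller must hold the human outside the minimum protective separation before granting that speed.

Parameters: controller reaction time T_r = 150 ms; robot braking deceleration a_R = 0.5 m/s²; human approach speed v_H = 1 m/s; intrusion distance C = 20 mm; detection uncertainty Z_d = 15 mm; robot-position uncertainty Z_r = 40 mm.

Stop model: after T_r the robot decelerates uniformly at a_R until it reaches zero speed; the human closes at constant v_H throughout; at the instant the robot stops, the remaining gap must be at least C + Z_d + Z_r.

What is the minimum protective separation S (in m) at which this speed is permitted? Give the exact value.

stop time T_s = (39/20)/(1/2) = 3.9000 s
robot in T_r: 1.9500·0.1500 = 0.2925 m
robot covers 1.9500·3.9000 − ½·0.5000·3.9000² = 3.8025 m while stopping
person approaches 1.0000·(0.1500+3.9000) = 4.0500 m
C+Z_d+Z_r = 0.0200+0.0150+0.0400 = 0.0750 m
S_min ≈ 0.2925+3.8025+4.0500+0.0750  ⇒  S_min = 411/50 m

S_min = 411/50 m = 8.2200 m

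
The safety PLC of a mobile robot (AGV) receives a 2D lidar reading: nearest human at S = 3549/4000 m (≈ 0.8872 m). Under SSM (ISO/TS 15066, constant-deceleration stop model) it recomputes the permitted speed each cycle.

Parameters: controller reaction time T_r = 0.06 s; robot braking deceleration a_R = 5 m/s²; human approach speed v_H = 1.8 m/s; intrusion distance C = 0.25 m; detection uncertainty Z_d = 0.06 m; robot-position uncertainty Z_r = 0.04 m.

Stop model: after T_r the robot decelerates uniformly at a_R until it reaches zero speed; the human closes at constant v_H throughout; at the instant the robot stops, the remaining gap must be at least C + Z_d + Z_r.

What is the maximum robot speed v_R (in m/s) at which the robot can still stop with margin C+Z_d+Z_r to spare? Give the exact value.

quadratic (1/10)·v² + (21/50)·v + (-1717/4000) = 0
  disc = (21/50)² − 4·(1/10)·(-1717/4000) = 3481/10000 ; √disc = 59/100
  v_R = (−(21/50) + 59/100) / (2·(1/10)) = 17/20 m/s
check:
T_s = v_R/a_R = (17/20)/5 = 0.1700 s
robot in T_r: 0.8500·0.0600 = 0.0510 m
braking distance = 0.8500²/(2·5.0000) = 0.0722 m
human over T_r+T_s: 1.8000·(0.0600+0.1700) = 0.4140 m
residual clearance needed = 0.2500+0.0600+0.0400 = 0.3500 m
sum ≈ 0.0510+0.0722+0.4140+0.3500 ≈ 0.8872 m = S ✓

v_R_max = 17/20 m/s = 0.8500 m/s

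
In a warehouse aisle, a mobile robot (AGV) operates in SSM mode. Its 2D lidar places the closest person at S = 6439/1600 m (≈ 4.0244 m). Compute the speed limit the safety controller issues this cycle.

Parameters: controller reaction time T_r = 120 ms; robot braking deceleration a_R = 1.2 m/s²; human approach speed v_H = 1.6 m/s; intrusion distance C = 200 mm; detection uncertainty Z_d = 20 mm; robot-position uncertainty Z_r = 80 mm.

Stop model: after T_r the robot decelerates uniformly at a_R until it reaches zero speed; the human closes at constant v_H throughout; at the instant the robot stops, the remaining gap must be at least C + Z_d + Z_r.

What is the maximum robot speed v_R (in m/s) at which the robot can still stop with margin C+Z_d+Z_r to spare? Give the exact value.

v_R_max = 33/20 m/s = 1.6500 m/s

collect terms ⇒ (5/12)·v_R² + (109/75)·v_R + (-28259/8000) = 0
  disc = (109/75)² − 4·(5/12)·(-28259/8000) = 2879809/360000 ; √disc = 1697/600
  v_R = (−(109/75) + 1697/600) / (2·(5/12)) = 33/20 m/s
check:
T_s = v_R/a_R = (33/20)/(6/5) = 1.3750 s
reaction-phase robot travel = 1.6500·0.1200 = 0.1980 m
braking distance = 1.6500²/(2·1.2000) = 1.1344 m
human closes 1.6000·1.4950 = 2.3920 m
residual clearance needed = 0.2000+0.0200+0.0800 = 0.3000 m
sum ≈ 0.1980+1.1344+2.3920+0.3000 ≈ 4.0244 m = S ✓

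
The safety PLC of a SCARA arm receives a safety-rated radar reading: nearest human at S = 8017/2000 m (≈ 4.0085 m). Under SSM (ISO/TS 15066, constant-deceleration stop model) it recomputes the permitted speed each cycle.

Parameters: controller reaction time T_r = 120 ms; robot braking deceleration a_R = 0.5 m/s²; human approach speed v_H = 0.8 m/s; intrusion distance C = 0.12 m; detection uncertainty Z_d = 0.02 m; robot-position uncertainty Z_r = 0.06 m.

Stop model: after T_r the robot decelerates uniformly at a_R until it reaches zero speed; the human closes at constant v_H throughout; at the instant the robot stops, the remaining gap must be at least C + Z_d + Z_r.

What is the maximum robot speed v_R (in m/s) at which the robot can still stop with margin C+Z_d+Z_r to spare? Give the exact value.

v_R_max = 5/4 m/s = 1.2500 m/s

collect terms ⇒ (1)·v_R² + (43/25)·v_R + (-297/80) = 0
  disc = (43/25)² − 4·(1)·(-297/80) = 44521/2500 ; √disc = 211/50
  v_R = (−(43/25) + 211/50) / (2·(1)) = 5/4 m/s
check:
stop time T_s = (5/4)/(1/2) = 2.5000 s
reaction-phase robot travel = 1.2500·0.1200 = 0.1500 m
braking distance = 1.2500²/(2·0.5000) = 1.5625 m
human closes 0.8000·2.6200 = 2.0960 m
C+Z_d+Z_r = 0.1200+0.0200+0.0600 = 0.2000 m
sum ≈ 0.1500+1.5625+2.0960+0.2000 ≈ 4.0085 m = S ✓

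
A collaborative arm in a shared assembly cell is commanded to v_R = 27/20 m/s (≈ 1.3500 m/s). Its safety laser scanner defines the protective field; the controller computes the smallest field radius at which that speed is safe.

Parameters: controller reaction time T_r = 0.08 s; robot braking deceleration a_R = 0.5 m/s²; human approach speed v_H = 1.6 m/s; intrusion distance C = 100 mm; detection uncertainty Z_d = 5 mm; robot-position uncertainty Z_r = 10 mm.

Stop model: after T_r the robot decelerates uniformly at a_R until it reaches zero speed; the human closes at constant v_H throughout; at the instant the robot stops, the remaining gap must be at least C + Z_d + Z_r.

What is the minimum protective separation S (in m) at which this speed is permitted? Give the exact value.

S_min = 12987/2000 m = 6.4935 m

braking lasts T_s = (27/20)/(1/2) = 2.7000 s
reaction-phase robot travel = 1.3500·0.0800 = 0.1080 m
robot covers 1.3500·2.7000 − ½·0.5000·2.7000² = 1.8225 m while stopping
human closes 1.6000·2.7800 = 4.4480 m
C+Z_d+Z_r = 0.1000+0.0050+0.0100 = 0.1150 m
S_min ≈ 0.1080+1.8225+4.4480+0.1150  ⇒  S_min = 12987/2000 m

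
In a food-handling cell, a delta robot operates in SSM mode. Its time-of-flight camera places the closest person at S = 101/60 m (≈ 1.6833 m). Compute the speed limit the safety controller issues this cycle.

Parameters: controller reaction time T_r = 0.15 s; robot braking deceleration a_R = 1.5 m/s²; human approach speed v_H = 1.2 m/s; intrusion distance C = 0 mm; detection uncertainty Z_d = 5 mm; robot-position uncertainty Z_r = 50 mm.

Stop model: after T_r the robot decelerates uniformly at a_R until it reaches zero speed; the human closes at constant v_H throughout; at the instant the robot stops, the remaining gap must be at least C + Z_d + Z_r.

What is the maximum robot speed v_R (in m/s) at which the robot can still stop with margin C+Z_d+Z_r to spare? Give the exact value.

v_R_max = 11/10 m/s = 1.1000 m/s

quadratic (1/3)·v² + (19/20)·v + (-869/600) = 0
  disc = (19/20)² − 4·(1/3)·(-869/600) = 10201/3600 ; √disc = 101/60
  v_R = (−(19/20) + 101/60) / (2·(1/3)) = 11/10 m/s
check:
braking lasts T_s = (11/10)/(3/2) = 0.7333 s
robot in T_r: 1.1000·0.1500 = 0.1650 m
braking distance = 1.1000²/(2·1.5000) = 0.4033 m
person approaches 1.2000·(0.1500+0.7333) = 1.0600 m
C+Z_d+Z_r = 0.0000+0.0050+0.0500 = 0.0550 m
sum ≈ 0.1650+0.4033+1.0600+0.0550 ≈ 1.6833 m = S ✓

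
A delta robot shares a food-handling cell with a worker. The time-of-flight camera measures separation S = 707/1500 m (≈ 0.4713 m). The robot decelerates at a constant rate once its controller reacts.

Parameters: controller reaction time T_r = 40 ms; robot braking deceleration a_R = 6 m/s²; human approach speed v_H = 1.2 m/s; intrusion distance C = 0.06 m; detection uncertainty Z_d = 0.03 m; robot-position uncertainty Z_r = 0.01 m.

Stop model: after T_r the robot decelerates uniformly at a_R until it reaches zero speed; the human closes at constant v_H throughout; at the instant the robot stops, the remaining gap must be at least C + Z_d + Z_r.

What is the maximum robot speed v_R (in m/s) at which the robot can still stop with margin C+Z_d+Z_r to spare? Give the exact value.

at the boundary: (1/12)·v² + (6/25)·v + (-97/300) = 0
  disc = (6/25)² − 4·(1/12)·(-97/300) = 3721/22500 ; √disc = 61/150
  v_R = (−(6/25) + 61/150) / (2·(1/12)) = 1 m/s
check:
braking lasts T_s = 1/6 = 0.1667 s
reaction-phase robot travel = 1.0000·0.0400 = 0.0400 m
robot under decel: 1.0000²/(2·6.0000) = 0.0833 m
human over T_r+T_s: 1.2000·(0.0400+0.1667) = 0.2480 m
residual clearance needed = 0.0600+0.0300+0.0100 = 0.1000 m
sum ≈ 0.0400+0.0833+0.2480+0.1000 ≈ 0.4713 m = S ✓

v_R_max = 1 m/s = 1.0000 m/s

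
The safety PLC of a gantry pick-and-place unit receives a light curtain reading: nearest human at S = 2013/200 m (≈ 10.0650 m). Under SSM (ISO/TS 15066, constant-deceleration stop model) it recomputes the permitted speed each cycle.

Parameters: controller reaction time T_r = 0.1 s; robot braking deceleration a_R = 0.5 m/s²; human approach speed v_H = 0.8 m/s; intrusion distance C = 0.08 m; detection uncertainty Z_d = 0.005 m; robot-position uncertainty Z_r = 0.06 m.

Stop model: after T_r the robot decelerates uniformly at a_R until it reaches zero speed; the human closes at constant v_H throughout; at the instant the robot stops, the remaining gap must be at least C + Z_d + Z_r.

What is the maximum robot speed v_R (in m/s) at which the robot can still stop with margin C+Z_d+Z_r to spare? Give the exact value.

v_R_max = 12/5 m/s = 2.4000 m/s

collect terms ⇒ (1)·v_R² + (17/10)·v_R + (-246/25) = 0
  disc = (17/10)² − 4·(1)·(-246/25) = 169/4 ; √disc = 13/2
  v_R = (−(17/10) + 13/2) / (2·(1)) = 12/5 m/s
check:
T_s = v_R/a_R = (12/5)/(1/2) = 4.8000 s
robot covers v_R·T_r = 2.4000·0.1000 = 0.2400 m before braking
robot covers 2.4000·4.8000 − ½·0.5000·4.8000² = 5.7600 m while stopping
human over T_r+T_s: 0.8000·(0.1000+4.8000) = 3.9200 m
margins: 0.0800+0.0050+0.0600 = 0.1450 m
sum ≈ 0.2400+5.7600+3.9200+0.1450 ≈ 10.0650 m = S ✓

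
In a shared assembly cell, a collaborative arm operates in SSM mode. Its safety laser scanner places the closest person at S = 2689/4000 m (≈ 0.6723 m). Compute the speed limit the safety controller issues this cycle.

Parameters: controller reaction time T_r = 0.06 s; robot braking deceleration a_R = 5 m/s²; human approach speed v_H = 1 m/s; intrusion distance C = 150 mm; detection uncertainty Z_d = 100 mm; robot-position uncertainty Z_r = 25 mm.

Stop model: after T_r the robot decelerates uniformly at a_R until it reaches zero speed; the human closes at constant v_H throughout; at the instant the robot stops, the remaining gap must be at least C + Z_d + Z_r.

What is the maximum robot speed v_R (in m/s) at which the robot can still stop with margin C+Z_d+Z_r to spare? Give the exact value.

v_R_max = 19/20 m/s = 0.9500 m/s

quadratic (1/10)·v² + (13/50)·v + (-1349/4000) = 0
  disc = (13/50)² − 4·(1/10)·(-1349/4000) = 81/400 ; √disc = 9/20
  v_R = (−(13/50) + 9/20) / (2·(1/10)) = 19/20 m/s
check:
stop time T_s = (19/20)/5 = 0.1900 s
robot covers v_R·T_r = 0.9500·0.0600 = 0.0570 m before braking
braking distance = 0.9500²/(2·5.0000) = 0.0902 m
human closes 1.0000·0.2500 = 0.2500 m
margins: 0.1500+0.1000+0.0250 = 0.2750 m
sum ≈ 0.0570+0.0902+0.2500+0.2750 ≈ 0.6723 m = S ✓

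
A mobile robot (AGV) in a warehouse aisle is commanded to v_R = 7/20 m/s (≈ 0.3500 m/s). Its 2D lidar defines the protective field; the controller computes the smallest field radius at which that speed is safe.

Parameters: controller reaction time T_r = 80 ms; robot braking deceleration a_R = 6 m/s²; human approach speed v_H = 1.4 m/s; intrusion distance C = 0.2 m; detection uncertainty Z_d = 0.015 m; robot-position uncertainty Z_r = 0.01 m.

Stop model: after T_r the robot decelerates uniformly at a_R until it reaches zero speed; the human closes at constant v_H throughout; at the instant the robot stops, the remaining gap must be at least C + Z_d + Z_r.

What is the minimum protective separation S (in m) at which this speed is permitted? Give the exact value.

stop time T_s = (7/20)/6 = 0.0583 s
reaction-phase robot travel = 0.3500·0.0800 = 0.0280 m
robot covers 0.3500·0.0583 − ½·6.0000·0.0583² = 0.0102 m while stopping
person approaches 1.4000·(0.0800+0.0583) = 0.1937 m
C+Z_d+Z_r = 0.2000+0.0150+0.0100 = 0.2250 m
S_min ≈ 0.0280+0.0102+0.1937+0.2250  ⇒  S_min = 731/1600 m

S_min = 731/1600 m = 0.4569 m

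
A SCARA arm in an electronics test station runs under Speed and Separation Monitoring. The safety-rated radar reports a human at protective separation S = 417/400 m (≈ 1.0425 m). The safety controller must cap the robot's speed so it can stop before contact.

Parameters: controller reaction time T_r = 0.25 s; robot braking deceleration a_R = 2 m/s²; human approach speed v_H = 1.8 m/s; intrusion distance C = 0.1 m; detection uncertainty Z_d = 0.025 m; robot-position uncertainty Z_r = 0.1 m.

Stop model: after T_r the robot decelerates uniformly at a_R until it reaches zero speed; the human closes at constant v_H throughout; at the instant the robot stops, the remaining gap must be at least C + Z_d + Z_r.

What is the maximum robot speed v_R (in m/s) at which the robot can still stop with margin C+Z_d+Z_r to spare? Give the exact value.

v_R_max = 3/10 m/s = 0.3000 m/s

at the boundary: (1/4)·v² + (23/20)·v + (-147/400) = 0
  disc = (23/20)² − 4·(1/4)·(-147/400) = 169/100 ; √disc = 13/10
  v_R = (−(23/20) + 13/10) / (2·(1/4)) = 3/10 m/s
check:
stop time T_s = (3/10)/2 = 0.1500 s
reaction-phase robot travel = 0.3000·0.2500 = 0.0750 m
braking distance = 0.3000²/(2·2.0000) = 0.0225 m
human over T_r+T_s: 1.8000·(0.2500+0.1500) = 0.7200 m
C+Z_d+Z_r = 0.1000+0.0250+0.1000 = 0.2250 m
sum ≈ 0.0750+0.0225+0.7200+0.2250 ≈ 1.0425 m = S ✓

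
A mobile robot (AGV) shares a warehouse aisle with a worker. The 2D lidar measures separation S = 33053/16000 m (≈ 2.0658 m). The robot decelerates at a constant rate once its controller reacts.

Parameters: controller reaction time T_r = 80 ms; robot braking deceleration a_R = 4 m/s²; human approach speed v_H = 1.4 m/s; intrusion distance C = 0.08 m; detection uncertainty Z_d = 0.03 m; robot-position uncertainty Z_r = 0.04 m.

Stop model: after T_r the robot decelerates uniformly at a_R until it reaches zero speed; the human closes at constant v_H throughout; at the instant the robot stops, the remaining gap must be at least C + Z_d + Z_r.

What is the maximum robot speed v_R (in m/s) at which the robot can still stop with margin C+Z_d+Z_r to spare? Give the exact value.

v_R_max = 49/20 m/s = 2.4500 m/s

collect terms ⇒ (1/8)·v_R² + (43/100)·v_R + (-28861/16000) = 0
  disc = (43/100)² − 4·(1/8)·(-28861/16000) = 173889/160000 ; √disc = 417/400
  v_R = (−(43/100) + 417/400) / (2·(1/8)) = 49/20 m/s
check:
T_s = v_R/a_R = (49/20)/4 = 0.6125 s
robot in T_r: 2.4500·0.0800 = 0.1960 m
robot under decel: 2.4500²/(2·4.0000) = 0.7503 m
human over T_r+T_s: 1.4000·(0.0800+0.6125) = 0.9695 m
residual clearance needed = 0.0800+0.0300+0.0400 = 0.1500 m
sum ≈ 0.1960+0.7503+0.9695+0.1500 ≈ 2.0658 m = S ✓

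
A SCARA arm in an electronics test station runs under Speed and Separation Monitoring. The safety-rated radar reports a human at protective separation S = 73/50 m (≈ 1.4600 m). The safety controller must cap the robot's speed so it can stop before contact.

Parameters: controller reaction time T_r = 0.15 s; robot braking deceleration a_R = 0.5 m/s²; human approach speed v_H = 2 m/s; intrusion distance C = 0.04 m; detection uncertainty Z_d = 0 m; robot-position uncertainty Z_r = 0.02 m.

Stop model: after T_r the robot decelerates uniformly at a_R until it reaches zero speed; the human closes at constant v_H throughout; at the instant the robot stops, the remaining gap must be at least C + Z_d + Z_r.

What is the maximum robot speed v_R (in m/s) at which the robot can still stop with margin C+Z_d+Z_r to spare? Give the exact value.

collect terms ⇒ (1)·v_R² + (83/20)·v_R + (-11/10) = 0
  disc = (83/20)² − 4·(1)·(-11/10) = 8649/400 ; √disc = 93/20
  v_R = (−(83/20) + 93/20) / (2·(1)) = 1/4 m/s
check:
braking lasts T_s = (1/4)/(1/2) = 0.5000 s
reaction-phase robot travel = 0.2500·0.1500 = 0.0375 m
robot covers 0.2500·0.5000 − ½·0.5000·0.5000² = 0.0625 m while stopping
person approaches 2.0000·(0.1500+0.5000) = 1.3000 m
margins: 0.0400+0.0000+0.0200 = 0.0600 m
sum ≈ 0.0375+0.0625+1.3000+0.0600 ≈ 1.4600 m = S ✓

v_R_max = 1/4 m/s = 0.2500 m/s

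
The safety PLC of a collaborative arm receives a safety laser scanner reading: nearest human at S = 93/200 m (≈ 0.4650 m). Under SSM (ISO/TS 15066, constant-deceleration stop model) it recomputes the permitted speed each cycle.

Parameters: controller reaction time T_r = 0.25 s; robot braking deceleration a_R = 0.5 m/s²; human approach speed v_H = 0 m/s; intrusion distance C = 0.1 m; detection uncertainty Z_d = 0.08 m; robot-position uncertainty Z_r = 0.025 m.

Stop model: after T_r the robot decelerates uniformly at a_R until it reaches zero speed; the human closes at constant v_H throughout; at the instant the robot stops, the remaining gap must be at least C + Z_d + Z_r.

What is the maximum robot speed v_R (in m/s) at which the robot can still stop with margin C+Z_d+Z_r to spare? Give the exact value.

v_R_max = 2/5 m/s = 0.4000 m/s

collect terms ⇒ (1)·v_R² + (1/4)·v_R + (-13/50) = 0
  disc = (1/4)² − 4·(1)·(-13/50) = 441/400 ; √disc = 21/20
  v_R = (−(1/4) + 21/20) / (2·(1)) = 2/5 m/s
check:
T_s = v_R/a_R = (2/5)/(1/2) = 0.8000 s
robot in T_r: 0.4000·0.2500 = 0.1000 m
robot covers 0.4000·0.8000 − ½·0.5000·0.8000² = 0.1600 m while stopping
human closes 0.0000·1.0500 = 0.0000 m
C+Z_d+Z_r = 0.1000+0.0800+0.0250 = 0.2050 m
sum ≈ 0.1000+0.1600+0.0000+0.2050 ≈ 0.4650 m = S ✓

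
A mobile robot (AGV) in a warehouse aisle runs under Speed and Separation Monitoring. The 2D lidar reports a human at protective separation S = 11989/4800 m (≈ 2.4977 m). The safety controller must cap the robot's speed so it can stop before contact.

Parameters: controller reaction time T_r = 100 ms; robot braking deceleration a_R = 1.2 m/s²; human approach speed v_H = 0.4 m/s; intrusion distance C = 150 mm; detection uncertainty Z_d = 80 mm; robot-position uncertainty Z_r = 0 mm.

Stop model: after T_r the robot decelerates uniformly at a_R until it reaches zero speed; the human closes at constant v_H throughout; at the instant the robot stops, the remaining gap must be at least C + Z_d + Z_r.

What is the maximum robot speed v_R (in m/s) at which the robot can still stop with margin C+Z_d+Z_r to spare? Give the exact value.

collect terms ⇒ (5/12)·v_R² + (13/30)·v_R + (-10693/4800) = 0
  disc = (13/30)² − 4·(5/12)·(-10693/4800) = 6241/1600 ; √disc = 79/40
  v_R = (−(13/30) + 79/40) / (2·(5/12)) = 37/20 m/s
check:
T_s = v_R/a_R = (37/20)/(6/5) = 1.5417 s
reaction-phase robot travel = 1.8500·0.1000 = 0.1850 m
braking distance = 1.8500²/(2·1.2000) = 1.4260 m
human closes 0.4000·1.6417 = 0.6567 m
residual clearance needed = 0.1500+0.0800+0.0000 = 0.2300 m
sum ≈ 0.1850+1.4260+0.6567+0.2300 ≈ 2.4977 m = S ✓

v_R_max = 37/20 m/s = 1.8500 m/s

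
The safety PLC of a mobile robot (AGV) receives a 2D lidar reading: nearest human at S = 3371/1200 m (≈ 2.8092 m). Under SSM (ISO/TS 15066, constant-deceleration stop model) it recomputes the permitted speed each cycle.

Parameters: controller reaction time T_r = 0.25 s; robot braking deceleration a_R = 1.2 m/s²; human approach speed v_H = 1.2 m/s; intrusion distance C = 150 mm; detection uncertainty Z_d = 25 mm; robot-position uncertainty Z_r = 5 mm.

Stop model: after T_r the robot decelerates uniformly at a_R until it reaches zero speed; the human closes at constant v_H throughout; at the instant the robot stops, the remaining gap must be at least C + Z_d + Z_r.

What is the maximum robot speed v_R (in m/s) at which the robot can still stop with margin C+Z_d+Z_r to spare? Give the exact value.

collect terms ⇒ (5/12)·v_R² + (5/4)·v_R + (-559/240) = 0
  disc = (5/4)² − 4·(5/12)·(-559/240) = 49/9 ; √disc = 7/3
  v_R = (−(5/4) + 7/3) / (2·(5/12)) = 13/10 m/s
check:
braking lasts T_s = (13/10)/(6/5) = 1.0833 s
robot in T_r: 1.3000·0.2500 = 0.3250 m
braking distance = 1.3000²/(2·1.2000) = 0.7042 m
human closes 1.2000·1.3333 = 1.6000 m
margins: 0.1500+0.0250+0.0050 = 0.1800 m
sum ≈ 0.3250+0.7042+1.6000+0.1800 ≈ 2.8092 m = S ✓

v_R_max = 13/10 m/s = 1.3000 m/s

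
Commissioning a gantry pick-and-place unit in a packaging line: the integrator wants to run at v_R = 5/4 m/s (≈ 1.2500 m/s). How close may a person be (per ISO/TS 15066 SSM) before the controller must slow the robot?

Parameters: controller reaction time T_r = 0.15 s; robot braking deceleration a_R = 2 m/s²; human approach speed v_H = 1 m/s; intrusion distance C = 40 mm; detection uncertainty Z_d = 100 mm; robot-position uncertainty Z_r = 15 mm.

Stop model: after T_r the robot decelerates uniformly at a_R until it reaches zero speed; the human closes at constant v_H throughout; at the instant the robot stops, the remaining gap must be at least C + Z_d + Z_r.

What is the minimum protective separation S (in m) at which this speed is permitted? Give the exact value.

S_min = 2413/1600 m = 1.5081 m

stop time T_s = (5/4)/2 = 0.6250 s
robot covers v_R·T_r = 1.2500·0.1500 = 0.1875 m before braking
robot covers 1.2500·0.6250 − ½·2.0000·0.6250² = 0.3906 m while stopping
human over T_r+T_s: 1.0000·(0.1500+0.6250) = 0.7750 m
residual clearance needed = 0.0400+0.1000+0.0150 = 0.1550 m
S_min ≈ 0.1875+0.3906+0.7750+0.1550  ⇒  S_min = 2413/1600 m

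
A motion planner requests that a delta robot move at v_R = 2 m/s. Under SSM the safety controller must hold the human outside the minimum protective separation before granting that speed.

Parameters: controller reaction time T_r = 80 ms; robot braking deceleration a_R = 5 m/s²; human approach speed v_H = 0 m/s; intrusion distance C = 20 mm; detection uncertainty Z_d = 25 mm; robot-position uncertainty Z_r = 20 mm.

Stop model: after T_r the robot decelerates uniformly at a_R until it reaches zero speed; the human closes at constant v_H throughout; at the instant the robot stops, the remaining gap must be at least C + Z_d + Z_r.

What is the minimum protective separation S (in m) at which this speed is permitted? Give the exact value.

S_min = 5/8 m = 0.6250 m

T_s = v_R/a_R = 2/5 = 0.4000 s
robot in T_r: 2.0000·0.0800 = 0.1600 m
robot under decel: 2.0000²/(2·5.0000) = 0.4000 m
human closes 0.0000·0.4800 = 0.0000 m
C+Z_d+Z_r = 0.0200+0.0250+0.0200 = 0.0650 m
S_min ≈ 0.1600+0.4000+0.0000+0.0650  ⇒  S_min = 5/8 m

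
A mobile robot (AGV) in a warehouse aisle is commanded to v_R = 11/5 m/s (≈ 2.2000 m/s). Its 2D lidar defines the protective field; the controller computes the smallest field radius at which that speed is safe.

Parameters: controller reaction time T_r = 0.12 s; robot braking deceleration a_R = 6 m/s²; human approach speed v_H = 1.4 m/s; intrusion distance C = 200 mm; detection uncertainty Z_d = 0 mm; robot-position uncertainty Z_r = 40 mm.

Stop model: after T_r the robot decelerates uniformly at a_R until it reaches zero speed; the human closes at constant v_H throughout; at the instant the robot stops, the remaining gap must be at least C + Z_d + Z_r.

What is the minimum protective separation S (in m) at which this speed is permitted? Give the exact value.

S_min = 2383/1500 m = 1.5887 m

stop time T_s = (11/5)/6 = 0.3667 s
robot covers v_R·T_r = 2.2000·0.1200 = 0.2640 m before braking
braking distance = 2.2000²/(2·6.0000) = 0.4033 m
person approaches 1.4000·(0.1200+0.3667) = 0.6813 m
margins: 0.2000+0.0000+0.0400 = 0.2400 m
S_min ≈ 0.2640+0.4033+0.6813+0.2400  ⇒  S_min = 2383/1500 m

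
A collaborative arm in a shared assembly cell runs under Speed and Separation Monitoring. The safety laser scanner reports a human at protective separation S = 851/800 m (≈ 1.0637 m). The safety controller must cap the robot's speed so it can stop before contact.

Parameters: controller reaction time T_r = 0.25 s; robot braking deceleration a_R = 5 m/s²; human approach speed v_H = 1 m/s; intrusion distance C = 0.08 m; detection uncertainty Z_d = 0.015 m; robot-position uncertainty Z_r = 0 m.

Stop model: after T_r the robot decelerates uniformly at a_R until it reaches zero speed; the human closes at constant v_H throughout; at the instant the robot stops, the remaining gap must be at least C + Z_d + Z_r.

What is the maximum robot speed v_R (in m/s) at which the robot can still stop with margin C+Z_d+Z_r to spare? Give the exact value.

collect terms ⇒ (1/10)·v_R² + (9/20)·v_R + (-23/32) = 0
  disc = (9/20)² − 4·(1/10)·(-23/32) = 49/100 ; √disc = 7/10
  v_R = (−(9/20) + 7/10) / (2·(1/10)) = 5/4 m/s
check:
stop time T_s = (5/4)/5 = 0.2500 s
robot covers v_R·T_r = 1.2500·0.2500 = 0.3125 m before braking
robot covers 1.2500·0.2500 − ½·5.0000·0.2500² = 0.1562 m while stopping
human over T_r+T_s: 1.0000·(0.2500+0.2500) = 0.5000 m
margins: 0.0800+0.0150+0.0000 = 0.0950 m
sum ≈ 0.3125+0.1562+0.5000+0.0950 ≈ 1.0637 m = S ✓

v_R_max = 5/4 m/s = 1.2500 m/s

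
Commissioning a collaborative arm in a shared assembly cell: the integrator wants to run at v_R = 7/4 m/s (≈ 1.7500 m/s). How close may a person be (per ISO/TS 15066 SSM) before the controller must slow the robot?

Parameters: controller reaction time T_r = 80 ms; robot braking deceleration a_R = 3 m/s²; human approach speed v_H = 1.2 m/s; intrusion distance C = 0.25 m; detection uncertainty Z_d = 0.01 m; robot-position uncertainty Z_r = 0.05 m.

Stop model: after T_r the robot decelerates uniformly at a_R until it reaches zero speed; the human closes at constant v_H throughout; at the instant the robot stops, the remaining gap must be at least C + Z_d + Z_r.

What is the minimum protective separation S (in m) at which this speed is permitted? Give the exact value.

S_min = 21077/12000 m = 1.7564 m

braking lasts T_s = (7/4)/3 = 0.5833 s
robot covers v_R·T_r = 1.7500·0.0800 = 0.1400 m before braking
braking distance = 1.7500²/(2·3.0000) = 0.5104 m
human closes 1.2000·0.6633 = 0.7960 m
C+Z_d+Z_r = 0.2500+0.0100+0.0500 = 0.3100 m
S_min ≈ 0.1400+0.5104+0.7960+0.3100  ⇒  S_min = 21077/12000 m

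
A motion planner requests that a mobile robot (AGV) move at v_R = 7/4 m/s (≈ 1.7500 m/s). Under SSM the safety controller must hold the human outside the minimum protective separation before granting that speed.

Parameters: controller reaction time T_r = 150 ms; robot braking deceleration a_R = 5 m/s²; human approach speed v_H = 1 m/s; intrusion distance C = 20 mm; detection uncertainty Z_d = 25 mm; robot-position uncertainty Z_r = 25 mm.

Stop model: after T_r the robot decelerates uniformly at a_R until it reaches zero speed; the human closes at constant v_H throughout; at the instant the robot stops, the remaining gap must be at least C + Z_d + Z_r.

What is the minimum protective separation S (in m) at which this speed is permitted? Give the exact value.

S_min = 911/800 m = 1.1387 m

braking lasts T_s = (7/4)/5 = 0.3500 s
reaction-phase robot travel = 1.7500·0.1500 = 0.2625 m
robot under decel: 1.7500²/(2·5.0000) = 0.3063 m
person approaches 1.0000·(0.1500+0.3500) = 0.5000 m
margins: 0.0200+0.0250+0.0250 = 0.0700 m
S_min ≈ 0.2625+0.3063+0.5000+0.0700  ⇒  S_min = 911/800 m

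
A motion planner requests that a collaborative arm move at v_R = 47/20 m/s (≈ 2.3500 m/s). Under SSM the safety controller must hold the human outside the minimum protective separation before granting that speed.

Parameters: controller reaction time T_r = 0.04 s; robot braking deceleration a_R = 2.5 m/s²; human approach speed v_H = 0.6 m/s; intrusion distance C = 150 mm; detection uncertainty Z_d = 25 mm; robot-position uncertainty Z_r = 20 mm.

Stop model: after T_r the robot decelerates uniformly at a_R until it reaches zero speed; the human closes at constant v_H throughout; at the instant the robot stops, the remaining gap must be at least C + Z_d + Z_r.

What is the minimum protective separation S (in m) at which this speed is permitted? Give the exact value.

stop time T_s = (47/20)/(5/2) = 0.9400 s
robot in T_r: 2.3500·0.0400 = 0.0940 m
robot covers 2.3500·0.9400 − ½·2.5000·0.9400² = 1.1045 m while stopping
human closes 0.6000·0.9800 = 0.5880 m
C+Z_d+Z_r = 0.1500+0.0250+0.0200 = 0.1950 m
S_min ≈ 0.0940+1.1045+0.5880+0.1950  ⇒  S_min = 3963/2000 m

S_min = 3963/2000 m = 1.9815 m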